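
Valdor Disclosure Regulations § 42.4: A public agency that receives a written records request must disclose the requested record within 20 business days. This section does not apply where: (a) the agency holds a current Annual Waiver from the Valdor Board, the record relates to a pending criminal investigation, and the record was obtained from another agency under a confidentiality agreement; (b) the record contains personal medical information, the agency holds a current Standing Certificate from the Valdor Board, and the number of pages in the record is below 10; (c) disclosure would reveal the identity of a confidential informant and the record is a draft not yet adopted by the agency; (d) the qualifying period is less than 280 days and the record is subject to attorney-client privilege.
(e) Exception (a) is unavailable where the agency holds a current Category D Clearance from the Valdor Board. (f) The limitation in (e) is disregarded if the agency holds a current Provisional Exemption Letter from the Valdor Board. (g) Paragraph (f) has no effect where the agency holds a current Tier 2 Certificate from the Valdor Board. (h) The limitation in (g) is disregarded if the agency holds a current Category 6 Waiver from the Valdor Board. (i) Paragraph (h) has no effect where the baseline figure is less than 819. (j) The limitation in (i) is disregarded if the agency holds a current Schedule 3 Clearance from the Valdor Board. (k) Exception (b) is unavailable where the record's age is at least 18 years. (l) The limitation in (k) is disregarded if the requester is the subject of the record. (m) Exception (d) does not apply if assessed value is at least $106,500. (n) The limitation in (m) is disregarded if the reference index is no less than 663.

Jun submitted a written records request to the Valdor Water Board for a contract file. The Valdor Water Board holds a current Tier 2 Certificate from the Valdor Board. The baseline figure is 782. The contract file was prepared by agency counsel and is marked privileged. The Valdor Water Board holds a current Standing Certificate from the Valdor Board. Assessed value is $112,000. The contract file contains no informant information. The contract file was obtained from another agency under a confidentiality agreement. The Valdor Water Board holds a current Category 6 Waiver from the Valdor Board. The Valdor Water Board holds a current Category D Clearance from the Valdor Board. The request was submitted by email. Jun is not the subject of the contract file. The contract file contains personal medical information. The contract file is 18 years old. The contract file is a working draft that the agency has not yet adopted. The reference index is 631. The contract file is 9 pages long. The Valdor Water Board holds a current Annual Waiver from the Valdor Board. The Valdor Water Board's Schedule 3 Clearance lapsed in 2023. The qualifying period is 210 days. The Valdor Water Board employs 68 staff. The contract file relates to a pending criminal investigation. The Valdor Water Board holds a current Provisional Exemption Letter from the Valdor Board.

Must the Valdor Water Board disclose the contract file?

Exception (a) is satisfied on its face — a current Annual Waiver is held; the contract file relates to a pending investigation; the contract file was obtained under a confidentiality agreement. But applying paragraphs (e)–(j): (e) operates against (a): a current Category D Clearance is held. (f) would limit (e) — a current Provisional Exemption Letter is held — but (g) sets (f) aside: (g) is triggered — a current Tier 2 Certificate is held. (h) would limit (g) — a current Category 6 Waiver is held — but (i) sets (h) aside: (i) is triggered — the baseline figure is 782, less than the 819 limit. (j) is not triggered (no current Schedule 3 Clearance is held), so (i) stands. So (a) is unavailable.
All of (b)'s requirements are met (the contract file contains personal medical information; a current Standing Certificate is held; the number of pages in the record is 9, below the 10 limit). But: (k) operates against (b): the record's age is 18 years, meeting the 18 years threshold. (l), which would lift (k), is not engaged — Jun is not the subject of the contract file. So (b) is unavailable.
Exception (c) does not apply: the contract file contains no informant information.
Exception (d) is satisfied on its face — the qualifying period is 210 days, less than the 280 days limit; the contract file is privileged. Turning to paragraphs (m)–(n): (m) operates against (d): assessed value is $112,000, meeting the $106,500 threshold. (n) is not engaged (the reference index is 631, short of 663), so (m) stands. (d) is therefore removed.
No exception displaces § 42.4.

Yes — the Valdor Water Board must disclose the contract file.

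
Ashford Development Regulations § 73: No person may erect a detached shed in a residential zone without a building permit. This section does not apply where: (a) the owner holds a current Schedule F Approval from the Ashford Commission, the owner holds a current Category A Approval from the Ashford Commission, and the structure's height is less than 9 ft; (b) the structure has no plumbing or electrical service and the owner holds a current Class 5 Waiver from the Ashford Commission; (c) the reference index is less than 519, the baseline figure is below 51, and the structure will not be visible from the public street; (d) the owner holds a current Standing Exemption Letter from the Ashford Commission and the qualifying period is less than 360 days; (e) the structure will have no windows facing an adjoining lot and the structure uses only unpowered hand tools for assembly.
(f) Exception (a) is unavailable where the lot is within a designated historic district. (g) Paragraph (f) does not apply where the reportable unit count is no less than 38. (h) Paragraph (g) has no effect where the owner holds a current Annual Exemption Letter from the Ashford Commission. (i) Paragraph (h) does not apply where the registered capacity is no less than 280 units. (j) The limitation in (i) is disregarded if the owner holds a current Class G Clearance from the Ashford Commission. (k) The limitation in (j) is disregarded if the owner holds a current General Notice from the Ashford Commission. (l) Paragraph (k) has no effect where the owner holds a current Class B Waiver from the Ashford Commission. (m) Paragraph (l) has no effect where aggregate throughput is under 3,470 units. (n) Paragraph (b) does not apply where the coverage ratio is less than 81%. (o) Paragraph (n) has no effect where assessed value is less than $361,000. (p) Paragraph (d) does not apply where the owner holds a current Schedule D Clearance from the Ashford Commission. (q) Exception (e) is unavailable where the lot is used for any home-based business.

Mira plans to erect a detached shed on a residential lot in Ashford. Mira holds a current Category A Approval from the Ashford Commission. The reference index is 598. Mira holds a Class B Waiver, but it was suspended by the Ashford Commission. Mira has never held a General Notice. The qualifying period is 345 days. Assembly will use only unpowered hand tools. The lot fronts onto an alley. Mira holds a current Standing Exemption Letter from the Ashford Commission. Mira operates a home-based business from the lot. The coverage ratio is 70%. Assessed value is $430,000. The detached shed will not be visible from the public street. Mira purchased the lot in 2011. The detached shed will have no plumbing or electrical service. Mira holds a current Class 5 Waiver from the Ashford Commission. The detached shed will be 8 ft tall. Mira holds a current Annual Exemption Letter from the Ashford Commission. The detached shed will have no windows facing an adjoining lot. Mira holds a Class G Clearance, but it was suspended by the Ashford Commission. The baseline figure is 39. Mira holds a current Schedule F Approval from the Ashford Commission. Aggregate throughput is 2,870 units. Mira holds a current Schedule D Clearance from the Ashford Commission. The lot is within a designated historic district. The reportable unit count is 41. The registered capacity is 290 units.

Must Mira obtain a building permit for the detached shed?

No — exception (a) applies; Mira does not need a building permit.

Exception (a): a current Schedule F Approval is held; a current Category A Approval is held; the structure's height is 8 ft, less than the 9 ft limit — every condition holds. As to paragraphs (f)–(m): (f) operates (the lot is in a historic district), but yields to (g): (g) applies — the reportable unit count is 41, meeting the 38 threshold. (h) would limit (g) — a current Annual Exemption Letter is held — but (i) sets (h) aside: (i) operates against (h): the registered capacity is 290 units, meeting the 280 units threshold. (j) is not engaged (there is no Class G Clearance in force), so (i) stands. (a) remains available.
Exception (b)'s conditions are all satisfied: there is no plumbing or electrical service; a current Class 5 Waiver is held. But applying paragraphs (n)–(o): (n) operates against (b): the coverage ratio is 70%, less than the 81% limit. (o), which would lift (n), is not engaged — assessed value is $430,000, not less than $361,000. Exception (b) does not apply.
Exception (c) does not apply: the reference index is 598, not less than 519.
All of (d)'s requirements are met (a current Standing Exemption Letter is held; the qualifying period is 345 days, less than the 360 days limit). Turning to paragraph (p): (p) is engaged — a current Schedule D Clearance is held. Exception (d) does not apply.
Exception (e) is satisfied on its face — no windows face an adjoining lot; assembly uses only hand tools. However, paragraph (q) must be considered: (q) operates against (e): a home-based business operates on the lot. Exception (e) does not apply.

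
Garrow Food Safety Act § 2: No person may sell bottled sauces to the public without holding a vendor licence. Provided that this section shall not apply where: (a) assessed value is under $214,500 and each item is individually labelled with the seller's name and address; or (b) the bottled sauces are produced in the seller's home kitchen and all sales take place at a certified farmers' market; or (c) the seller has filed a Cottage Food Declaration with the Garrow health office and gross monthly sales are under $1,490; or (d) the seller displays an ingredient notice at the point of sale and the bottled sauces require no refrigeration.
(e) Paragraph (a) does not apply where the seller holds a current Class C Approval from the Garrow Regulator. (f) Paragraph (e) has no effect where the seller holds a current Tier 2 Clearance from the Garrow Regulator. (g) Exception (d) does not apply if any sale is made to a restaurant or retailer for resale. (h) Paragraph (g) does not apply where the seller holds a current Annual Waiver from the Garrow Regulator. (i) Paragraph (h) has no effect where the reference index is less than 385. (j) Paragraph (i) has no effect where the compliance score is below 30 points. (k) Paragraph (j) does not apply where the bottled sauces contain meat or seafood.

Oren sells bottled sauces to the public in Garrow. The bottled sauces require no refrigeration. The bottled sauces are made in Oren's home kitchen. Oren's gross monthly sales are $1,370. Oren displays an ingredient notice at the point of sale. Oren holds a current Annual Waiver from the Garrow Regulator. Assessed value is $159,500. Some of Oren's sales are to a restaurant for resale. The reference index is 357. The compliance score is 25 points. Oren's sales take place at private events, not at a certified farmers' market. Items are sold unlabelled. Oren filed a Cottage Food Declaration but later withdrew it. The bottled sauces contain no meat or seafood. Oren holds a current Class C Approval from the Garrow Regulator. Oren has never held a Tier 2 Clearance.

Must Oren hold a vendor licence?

Exception (a) fails — items are sold unlabelled.
Exception (b) does not apply: sales are at private events, not a certified farmers' market.
Exception (c) fails — the Cottage Food Declaration was withdrawn.
Exception (d) is satisfied on its face — an ingredient notice is displayed; the bottled sauces are shelf-stable. Under paragraphs (g)–(k): (g) is triggered (some sales are to a restaurant for resale), but is set aside by (h): (h) operates against (g): a current Annual Waiver is held. (i) applies (the reference index is 357, less than the 385 limit), but yields to (j): (j) operates against (i): the compliance score is 25 points, below the 30 points limit. (k), which would lift (j), is not triggered — the bottled sauces contain no meat or seafood. Exception (d) stands.

No — exception (d) applies; Oren is not required to hold a vendor licence.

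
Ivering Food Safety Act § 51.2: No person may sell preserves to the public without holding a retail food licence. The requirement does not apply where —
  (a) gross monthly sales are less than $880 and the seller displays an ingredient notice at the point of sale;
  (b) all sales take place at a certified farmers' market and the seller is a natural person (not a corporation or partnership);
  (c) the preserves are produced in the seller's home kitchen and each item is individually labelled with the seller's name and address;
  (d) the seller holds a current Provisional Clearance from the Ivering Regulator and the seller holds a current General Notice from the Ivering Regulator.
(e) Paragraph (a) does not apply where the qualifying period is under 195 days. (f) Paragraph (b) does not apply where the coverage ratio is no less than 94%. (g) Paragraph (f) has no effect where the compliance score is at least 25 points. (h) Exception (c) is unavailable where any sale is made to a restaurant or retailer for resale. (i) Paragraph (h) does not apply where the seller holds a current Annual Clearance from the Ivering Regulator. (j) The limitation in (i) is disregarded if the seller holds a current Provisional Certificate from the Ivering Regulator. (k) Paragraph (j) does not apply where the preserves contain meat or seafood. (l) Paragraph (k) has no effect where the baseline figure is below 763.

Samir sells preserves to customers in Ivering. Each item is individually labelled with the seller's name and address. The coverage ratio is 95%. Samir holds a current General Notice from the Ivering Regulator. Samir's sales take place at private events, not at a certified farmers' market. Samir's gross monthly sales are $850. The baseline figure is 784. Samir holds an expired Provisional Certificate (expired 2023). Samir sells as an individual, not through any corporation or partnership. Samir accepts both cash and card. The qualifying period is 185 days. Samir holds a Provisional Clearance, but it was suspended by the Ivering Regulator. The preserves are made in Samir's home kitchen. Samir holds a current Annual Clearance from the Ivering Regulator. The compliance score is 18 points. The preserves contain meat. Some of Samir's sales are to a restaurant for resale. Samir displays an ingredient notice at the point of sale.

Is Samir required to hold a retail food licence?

Exception (a)'s conditions are all satisfied: gross monthly sales are $850, less than the $880 limit; an ingredient notice is displayed. But applying paragraph (e): (e) operates against (a): the qualifying period is 185 days, under the 195 days limit. Exception (a) does not apply.
Exception (b) requires that all sales take place at a certified farmers' market; but sales are at private events, not a certified farmers' market, so (b) is unavailable.
All of (c)'s requirements are met (the preserves are home-kitchen produced; items are individually labelled). As to paragraphs (h)–(l): (h) would limit (c) — some sales are to a restaurant for resale — but (i) sets (h) aside: (i) operates — a current Annual Clearance is held. (j), which would lift (i), is not engaged — no current Provisional Certificate is held. (c) remains available.
Exception (d) does not apply: no current Provisional Clearance is held.

No — exception (c) applies; Samir is not required to hold a retail food licence.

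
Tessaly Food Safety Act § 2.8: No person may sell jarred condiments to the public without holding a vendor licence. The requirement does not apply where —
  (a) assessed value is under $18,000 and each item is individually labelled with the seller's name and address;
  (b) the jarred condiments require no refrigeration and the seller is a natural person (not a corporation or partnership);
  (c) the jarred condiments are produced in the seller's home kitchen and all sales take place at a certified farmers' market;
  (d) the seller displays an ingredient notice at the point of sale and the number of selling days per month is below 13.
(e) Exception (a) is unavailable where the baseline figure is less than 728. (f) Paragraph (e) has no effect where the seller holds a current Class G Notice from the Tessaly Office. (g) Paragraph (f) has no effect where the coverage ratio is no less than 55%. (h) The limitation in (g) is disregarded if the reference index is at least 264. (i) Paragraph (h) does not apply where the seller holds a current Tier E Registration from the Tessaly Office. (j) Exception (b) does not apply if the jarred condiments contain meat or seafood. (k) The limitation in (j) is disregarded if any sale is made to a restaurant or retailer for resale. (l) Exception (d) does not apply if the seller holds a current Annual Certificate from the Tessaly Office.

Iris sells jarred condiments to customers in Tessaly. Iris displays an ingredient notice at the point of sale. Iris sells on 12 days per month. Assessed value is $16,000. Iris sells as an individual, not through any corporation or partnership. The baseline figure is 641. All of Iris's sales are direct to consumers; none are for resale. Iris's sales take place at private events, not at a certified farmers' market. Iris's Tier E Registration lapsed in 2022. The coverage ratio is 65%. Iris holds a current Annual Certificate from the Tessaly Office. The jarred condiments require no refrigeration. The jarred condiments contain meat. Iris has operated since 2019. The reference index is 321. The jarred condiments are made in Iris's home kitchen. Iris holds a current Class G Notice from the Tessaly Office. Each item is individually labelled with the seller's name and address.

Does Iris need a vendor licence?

All of (a)'s requirements are met (assessed value is $16,000, under the $18,000 limit; items are individually labelled). Applying paragraphs (e)–(i): (e) would limit (a) — the baseline figure is 641, less than the 728 limit — but (f) sets (e) aside: (f) operates against (e): a current Class G Notice is held. (g) is triggered (the coverage ratio is 65%, meeting the 55% threshold), but is overridden by (h): (h) is triggered — the reference index is 321, meeting the 264 threshold. (i) is not engaged (there is no Tier E Registration in force), so (h) stands. (a) remains available.
All of (b)'s requirements are met (the jarred condiments are shelf-stable; the seller is a natural person). But: (j) applies — the jarred condiments contain meat. (k) does not operate here (no sales are for resale), so (j) stands. (b) is therefore removed.
Exception (c) requires that all sales take place at a certified farmers' market; but sales are at private events, not a certified farmers' market, so (c) is unavailable.
Exception (d)'s conditions are all satisfied: an ingredient notice is displayed; the number of selling days per month is 12, below the 13 limit. Turning to paragraph (l): (l) is triggered — a current Annual Certificate is held. Exception (d) does not apply.

No — exception (a) applies; Iris is not required to hold a vendor licence.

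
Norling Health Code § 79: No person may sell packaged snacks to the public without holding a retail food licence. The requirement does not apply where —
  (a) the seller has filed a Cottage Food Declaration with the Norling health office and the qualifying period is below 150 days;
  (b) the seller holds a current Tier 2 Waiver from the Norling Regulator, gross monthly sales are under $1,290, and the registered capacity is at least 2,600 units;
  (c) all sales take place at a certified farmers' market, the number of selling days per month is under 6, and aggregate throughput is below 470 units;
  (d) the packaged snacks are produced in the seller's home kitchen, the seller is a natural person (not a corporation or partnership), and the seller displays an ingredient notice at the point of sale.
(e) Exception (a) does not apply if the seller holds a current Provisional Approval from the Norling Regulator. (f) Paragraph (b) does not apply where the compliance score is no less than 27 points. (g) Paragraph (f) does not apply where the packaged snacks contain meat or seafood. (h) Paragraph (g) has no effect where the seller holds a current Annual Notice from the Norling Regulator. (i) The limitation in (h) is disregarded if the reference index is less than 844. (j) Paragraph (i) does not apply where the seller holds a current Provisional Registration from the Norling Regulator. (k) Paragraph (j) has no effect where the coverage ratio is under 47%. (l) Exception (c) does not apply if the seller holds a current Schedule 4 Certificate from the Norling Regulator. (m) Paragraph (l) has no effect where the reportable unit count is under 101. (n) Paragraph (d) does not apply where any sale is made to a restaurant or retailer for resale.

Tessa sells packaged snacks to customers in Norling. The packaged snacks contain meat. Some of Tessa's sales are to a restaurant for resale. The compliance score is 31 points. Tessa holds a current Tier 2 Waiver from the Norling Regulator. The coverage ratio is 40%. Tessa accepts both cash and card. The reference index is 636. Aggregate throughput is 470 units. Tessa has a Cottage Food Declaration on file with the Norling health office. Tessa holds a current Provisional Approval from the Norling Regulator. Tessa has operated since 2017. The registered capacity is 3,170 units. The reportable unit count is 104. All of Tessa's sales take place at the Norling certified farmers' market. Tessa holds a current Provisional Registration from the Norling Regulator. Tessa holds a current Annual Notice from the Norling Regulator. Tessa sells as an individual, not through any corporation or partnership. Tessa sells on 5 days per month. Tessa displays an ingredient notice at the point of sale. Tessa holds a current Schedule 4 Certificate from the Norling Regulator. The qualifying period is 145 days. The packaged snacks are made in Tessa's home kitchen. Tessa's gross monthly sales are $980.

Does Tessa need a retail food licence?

No — exception (b) applies; Tessa is not required to hold a retail food licence.

Exception (a)'s conditions are all satisfied: a Cottage Food Declaration is on file; the qualifying period is 145 days, below the 150 days limit. But: (e) applies — a current Provisional Approval is held. (a) is therefore removed.
Exception (b): a current Tier 2 Waiver is held; gross monthly sales are $980, under the $1,290 limit; the registered capacity is 3,170 units, meeting the 2,600 units threshold — every condition holds. Applying paragraphs (f)–(k): (f) would limit (b) — the compliance score is 31 points, meeting the 27 points threshold — but (g) sets (f) aside: (g) applies — the packaged snacks contain meat. (h) is engaged (a current Annual Notice is held), but is set aside by (i): (i) applies — the reference index is 636, less than the 844 limit. (j) would limit (i) — a current Provisional Registration is held — but (k) sets (j) aside: (k) operates against (j): the coverage ratio is 40%, under the 47% limit. So (b) applies.
Exception (c) does not apply: aggregate throughput is 470 units, not below 470 units.
All of (d)'s requirements are met (the packaged snacks are home-kitchen produced; the seller is a natural person; an ingredient notice is displayed). Turning to paragraph (n): (n) operates — some sales are to a restaurant for resale. Exception (d) does not apply.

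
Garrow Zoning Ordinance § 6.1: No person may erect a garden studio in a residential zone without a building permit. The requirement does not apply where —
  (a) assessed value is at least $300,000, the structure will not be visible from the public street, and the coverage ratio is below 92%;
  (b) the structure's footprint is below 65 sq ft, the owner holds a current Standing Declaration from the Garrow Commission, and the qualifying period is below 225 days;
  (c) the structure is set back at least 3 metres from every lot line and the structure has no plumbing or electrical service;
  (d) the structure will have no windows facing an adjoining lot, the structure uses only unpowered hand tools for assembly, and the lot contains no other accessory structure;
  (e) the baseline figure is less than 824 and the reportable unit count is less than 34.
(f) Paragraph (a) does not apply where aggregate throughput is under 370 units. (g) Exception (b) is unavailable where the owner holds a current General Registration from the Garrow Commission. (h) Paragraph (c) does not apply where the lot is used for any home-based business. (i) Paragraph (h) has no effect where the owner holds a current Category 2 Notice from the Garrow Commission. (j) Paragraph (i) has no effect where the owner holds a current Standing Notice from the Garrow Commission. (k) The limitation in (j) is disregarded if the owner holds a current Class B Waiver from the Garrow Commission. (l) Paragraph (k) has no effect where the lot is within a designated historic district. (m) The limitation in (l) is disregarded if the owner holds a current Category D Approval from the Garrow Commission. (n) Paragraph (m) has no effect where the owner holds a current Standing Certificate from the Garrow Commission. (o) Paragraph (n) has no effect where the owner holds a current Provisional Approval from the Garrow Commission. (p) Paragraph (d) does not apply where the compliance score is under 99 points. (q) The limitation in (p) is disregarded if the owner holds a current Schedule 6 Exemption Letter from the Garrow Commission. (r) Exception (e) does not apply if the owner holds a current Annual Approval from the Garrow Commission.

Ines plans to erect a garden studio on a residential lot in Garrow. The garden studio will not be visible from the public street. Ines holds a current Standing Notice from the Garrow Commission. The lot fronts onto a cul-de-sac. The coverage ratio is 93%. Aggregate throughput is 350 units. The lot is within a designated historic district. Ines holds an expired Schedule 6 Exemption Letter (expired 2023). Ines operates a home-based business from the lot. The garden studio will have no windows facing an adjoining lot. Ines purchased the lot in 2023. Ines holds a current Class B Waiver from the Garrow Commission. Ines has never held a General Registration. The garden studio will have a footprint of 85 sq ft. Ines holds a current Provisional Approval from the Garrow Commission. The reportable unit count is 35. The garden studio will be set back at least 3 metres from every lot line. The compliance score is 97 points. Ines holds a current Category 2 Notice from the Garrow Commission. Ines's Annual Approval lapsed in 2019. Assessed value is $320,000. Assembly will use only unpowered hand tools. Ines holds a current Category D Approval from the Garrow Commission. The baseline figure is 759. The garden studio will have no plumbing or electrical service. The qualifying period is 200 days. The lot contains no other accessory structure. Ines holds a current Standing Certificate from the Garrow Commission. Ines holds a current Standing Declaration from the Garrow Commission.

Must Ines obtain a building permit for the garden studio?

No — exception (c) applies; Ines does not need a building permit.

Exception (a) does not apply: the coverage ratio is 93%, not below 92%.
Exception (b) fails — the structure's footprint is 85 sq ft, not below 65 sq ft.
Exception (c)'s conditions are all satisfied: the setback is at least 3 m on every side; there is no plumbing or electrical service. Under paragraphs (h)–(o): (h) would limit (c) — a home-based business operates on the lot — but (i) sets (h) aside: (i) applies — a current Category 2 Notice is held. (j) would limit (i) — a current Standing Notice is held — but (k) sets (j) aside: (k) operates against (j): a current Class B Waiver is held. (l) would limit (k) — the lot is in a historic district — but (m) sets (l) aside: (m) applies — a current Category D Approval is held. (n) is engaged (a current Standing Certificate is held), but is displaced by (o): (o) operates against (n): a current Provisional Approval is held. So (c) applies.
Exception (d)'s conditions are all satisfied: no windows face an adjoining lot; assembly uses only hand tools; the lot has no other accessory structure. Turning to paragraphs (p)–(q): (p) applies — the compliance score is 97 points, under the 99 points limit. (q) is inapplicable (no current Schedule 6 Exemption Letter is held), so (p) stands. So (d) is unavailable.
Exception (e) requires that the reportable unit count is less than 34; but the reportable unit count is 35, not less than 34, so (e) is unavailable.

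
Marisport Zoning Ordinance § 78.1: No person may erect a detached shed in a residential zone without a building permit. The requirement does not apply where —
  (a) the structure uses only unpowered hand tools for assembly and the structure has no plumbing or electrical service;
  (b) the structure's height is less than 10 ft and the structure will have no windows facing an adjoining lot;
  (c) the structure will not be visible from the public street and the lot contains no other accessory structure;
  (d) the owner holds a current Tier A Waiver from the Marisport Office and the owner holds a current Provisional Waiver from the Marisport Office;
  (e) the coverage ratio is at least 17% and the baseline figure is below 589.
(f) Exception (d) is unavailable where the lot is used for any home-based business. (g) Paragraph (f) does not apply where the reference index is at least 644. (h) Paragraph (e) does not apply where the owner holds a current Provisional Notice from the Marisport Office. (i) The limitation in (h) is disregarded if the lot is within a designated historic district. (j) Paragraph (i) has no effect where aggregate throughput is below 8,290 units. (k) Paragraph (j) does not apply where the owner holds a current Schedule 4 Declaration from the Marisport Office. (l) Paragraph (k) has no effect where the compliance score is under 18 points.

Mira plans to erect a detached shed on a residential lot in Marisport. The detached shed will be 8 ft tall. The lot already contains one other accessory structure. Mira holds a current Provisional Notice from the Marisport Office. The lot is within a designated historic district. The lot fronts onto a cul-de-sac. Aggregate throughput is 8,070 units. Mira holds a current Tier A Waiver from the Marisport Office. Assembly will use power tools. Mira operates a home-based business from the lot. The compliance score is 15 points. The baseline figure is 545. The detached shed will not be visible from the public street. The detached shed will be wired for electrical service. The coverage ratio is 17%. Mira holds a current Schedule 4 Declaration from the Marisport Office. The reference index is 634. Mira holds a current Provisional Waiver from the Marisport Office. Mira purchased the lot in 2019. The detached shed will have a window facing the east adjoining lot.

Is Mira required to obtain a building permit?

Exception (a) fails — assembly uses power tools.
Exception (b) requires that the structure will have no windows facing an adjoining lot; but a window faces an adjoining lot, so (b) is unavailable.
Exception (c) does not apply: the lot already has another accessory structure.
Exception (d)'s conditions are all satisfied: a current Tier A Waiver is held; a current Provisional Waiver is held. But applying paragraphs (f)–(g): (f) is engaged — a home-based business operates on the lot. (g), which would lift (f), is not engaged — the reference index is 634, short of 644. Exception (d) does not apply.
All of (e)'s requirements are met (the coverage ratio is 17%, meeting the 17% threshold; the baseline figure is 545, below the 589 limit). But applying paragraphs (h)–(l): (h) operates against (e): a current Provisional Notice is held. (i) operates (the lot is in a historic district), but is itself disapplied by (j): (j) operates against (i): aggregate throughput is 8,070 units, below the 8,290 units limit. (k) would limit (j) — a current Schedule 4 Declaration is held — but (l) sets (k) aside: (l) operates against (k): the compliance score is 15 points, under the 18 points limit. Exception (e) does not apply.
No exception is made out. Mira falls within the general rule.

Yes — Mira must obtain a building permit.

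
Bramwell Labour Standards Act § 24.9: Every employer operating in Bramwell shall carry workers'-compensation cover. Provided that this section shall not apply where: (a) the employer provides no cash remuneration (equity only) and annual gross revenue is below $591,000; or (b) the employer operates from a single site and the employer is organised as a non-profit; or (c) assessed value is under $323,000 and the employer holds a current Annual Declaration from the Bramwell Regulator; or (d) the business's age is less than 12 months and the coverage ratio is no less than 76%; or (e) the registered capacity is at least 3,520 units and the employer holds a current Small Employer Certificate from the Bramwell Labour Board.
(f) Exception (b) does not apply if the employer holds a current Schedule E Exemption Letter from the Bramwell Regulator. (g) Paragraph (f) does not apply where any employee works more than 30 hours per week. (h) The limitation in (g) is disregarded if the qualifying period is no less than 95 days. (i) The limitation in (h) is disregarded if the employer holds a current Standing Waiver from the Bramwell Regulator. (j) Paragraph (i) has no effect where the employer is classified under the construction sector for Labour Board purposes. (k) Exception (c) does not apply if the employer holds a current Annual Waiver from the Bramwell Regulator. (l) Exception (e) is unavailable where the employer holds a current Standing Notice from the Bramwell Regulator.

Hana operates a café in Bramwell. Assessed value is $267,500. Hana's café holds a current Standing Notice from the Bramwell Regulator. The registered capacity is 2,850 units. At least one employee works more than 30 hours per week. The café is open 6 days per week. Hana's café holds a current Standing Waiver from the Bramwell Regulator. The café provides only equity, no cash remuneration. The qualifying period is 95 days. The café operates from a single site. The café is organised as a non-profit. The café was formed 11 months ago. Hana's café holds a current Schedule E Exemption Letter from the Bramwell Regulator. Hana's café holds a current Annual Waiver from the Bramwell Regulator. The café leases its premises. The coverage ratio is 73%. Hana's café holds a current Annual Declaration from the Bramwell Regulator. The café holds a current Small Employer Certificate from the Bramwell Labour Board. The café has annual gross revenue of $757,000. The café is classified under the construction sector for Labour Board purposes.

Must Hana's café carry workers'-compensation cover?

Yes — Hana's café must carry workers'-compensation cover.

Exception (a) does not apply: annual gross revenue is $757,000, not below $591,000.
All of (b)'s requirements are met (the employer operates from a single site; the employer is a non-profit). But: (f) operates — a current Schedule E Exemption Letter is held. (g) would limit (f) — at least one employee exceeds 30 hours/week — but (h) sets (g) aside: (h) operates against (g): the qualifying period is 95 days, meeting the 95 days threshold. (i) would limit (h) — a current Standing Waiver is held — but (j) sets (i) aside: (j) operates against (i): the café is classified under the construction sector. Exception (b) does not apply.
Exception (c) is satisfied on its face — assessed value is $267,500, under the $323,000 limit; a current Annual Declaration is held. However, paragraph (k) must be considered: (k) operates against (c): a current Annual Waiver is held. So (c) is unavailable.
Exception (d) fails — the coverage ratio is 73%, short of 76%.
Exception (e) requires that the registered capacity is at least 3,520 units; but the registered capacity is 2,850 units, short of 3,520 units, so (e) is unavailable.
No exception applies. The general rule governs.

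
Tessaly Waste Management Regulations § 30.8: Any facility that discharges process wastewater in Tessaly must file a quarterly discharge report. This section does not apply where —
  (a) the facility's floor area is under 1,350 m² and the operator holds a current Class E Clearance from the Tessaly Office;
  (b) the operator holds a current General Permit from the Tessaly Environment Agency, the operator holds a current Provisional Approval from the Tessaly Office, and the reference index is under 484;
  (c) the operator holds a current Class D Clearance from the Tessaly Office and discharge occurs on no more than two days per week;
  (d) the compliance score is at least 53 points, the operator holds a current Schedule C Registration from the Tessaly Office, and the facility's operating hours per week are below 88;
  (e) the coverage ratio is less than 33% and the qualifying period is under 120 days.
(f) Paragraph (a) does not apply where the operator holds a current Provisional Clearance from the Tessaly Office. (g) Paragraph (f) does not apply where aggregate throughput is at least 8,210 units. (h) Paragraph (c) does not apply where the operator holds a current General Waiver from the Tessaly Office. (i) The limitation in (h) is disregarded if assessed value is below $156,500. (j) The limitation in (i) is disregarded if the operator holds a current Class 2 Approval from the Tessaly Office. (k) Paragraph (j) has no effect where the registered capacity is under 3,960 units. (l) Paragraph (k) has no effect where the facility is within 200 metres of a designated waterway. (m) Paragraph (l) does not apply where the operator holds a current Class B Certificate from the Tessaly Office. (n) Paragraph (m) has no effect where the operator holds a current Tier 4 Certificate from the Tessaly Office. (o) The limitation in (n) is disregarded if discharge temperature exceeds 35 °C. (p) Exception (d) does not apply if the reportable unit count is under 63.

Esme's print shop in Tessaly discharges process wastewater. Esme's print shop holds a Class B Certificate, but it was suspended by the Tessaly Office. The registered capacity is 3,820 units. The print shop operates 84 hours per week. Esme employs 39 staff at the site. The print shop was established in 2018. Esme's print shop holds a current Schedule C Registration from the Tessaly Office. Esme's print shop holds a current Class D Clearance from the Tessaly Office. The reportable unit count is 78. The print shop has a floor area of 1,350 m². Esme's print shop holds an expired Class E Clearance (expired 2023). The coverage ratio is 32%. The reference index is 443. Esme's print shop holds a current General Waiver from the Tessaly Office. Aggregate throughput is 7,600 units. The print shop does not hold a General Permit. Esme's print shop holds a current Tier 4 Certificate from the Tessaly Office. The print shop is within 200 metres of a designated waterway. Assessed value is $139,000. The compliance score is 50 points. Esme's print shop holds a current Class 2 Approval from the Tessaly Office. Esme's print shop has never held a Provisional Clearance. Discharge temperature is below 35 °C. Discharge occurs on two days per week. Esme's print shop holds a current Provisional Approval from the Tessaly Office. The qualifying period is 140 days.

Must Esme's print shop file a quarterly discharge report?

Exception (a) fails — the facility's floor area is 1,350 m², not under 1,350 m².
Exception (b) requires that the operator holds a current General Permit from the Tessaly Environment Agency; but no General Permit is held, so (b) is unavailable.
Exception (c): a current Class D Clearance is held; discharge occurs on no more than two days per week — every condition holds. Turning to paragraphs (h)–(o): (h) operates against (c): a current General Waiver is held. (i) would limit (h) — assessed value is $139,000, below the $156,500 limit — but (j) sets (i) aside: (j) applies — a current Class 2 Approval is held. (k) would limit (j) — the registered capacity is 3,820 units, under the 3,960 units limit — but (l) sets (k) aside: (l) applies — the print shop is within 200 m of a designated waterway. (m), which would lift (l), is not engaged — the Class B Certificate is not current. Exception (c) does not apply.
Exception (d) fails — the compliance score is 50 points, short of 53 points.
Exception (e) requires that the qualifying period is under 120 days; but the qualifying period is 140 days, not under 120 days, so (e) is unavailable.
No exception applies. The general rule governs.

Yes — Esme's print shop must file a quarterly discharge report.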